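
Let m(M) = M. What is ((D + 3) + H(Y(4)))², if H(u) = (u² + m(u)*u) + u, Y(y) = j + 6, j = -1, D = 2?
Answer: 3600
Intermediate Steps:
Y(y) = 5 (Y(y) = -1 + 6 = 5)
H(u) = u + 2*u² (H(u) = (u² + u*u) + u = (u² + u²) + u = 2*u² + u = u + 2*u²)
((D + 3) + H(Y(4)))² = ((2 + 3) + 5*(1 + 2*5))² = (5 + 5*(1 + 10))² = (5 + 5*11)² = (5 + 55)² = 60² = 3600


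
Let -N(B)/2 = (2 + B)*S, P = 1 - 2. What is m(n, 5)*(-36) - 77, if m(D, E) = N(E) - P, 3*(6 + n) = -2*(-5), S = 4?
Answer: 1903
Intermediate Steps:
P = -1
N(B) = -16 - 8*B (N(B) = -2*(2 + B)*4 = -2*(8 + 4*B) = -16 - 8*B)
n = -8/3 (n = -6 + (-2*(-5))/3 = -6 + (1/3)*10 = -6 + 10/3 = -8/3 ≈ -2.6667)
m(D, E) = -15 - 8*E (m(D, E) = (-16 - 8*E) - 1*(-1) = (-16 - 8*E) + 1 = -15 - 8*E)
m(n, 5)*(-36) - 77 = (-15 - 8*5)*(-36) - 77 = (-15 - 40)*(-36) - 77 = -55*(-36) - 77 = 1980 - 77 = 1903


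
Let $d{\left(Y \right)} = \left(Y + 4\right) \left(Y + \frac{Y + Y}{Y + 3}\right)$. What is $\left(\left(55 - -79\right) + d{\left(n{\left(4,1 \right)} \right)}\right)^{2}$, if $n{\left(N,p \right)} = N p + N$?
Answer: $\frac{7409284}{121} \approx 61234.0$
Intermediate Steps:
$n{\left(N,p \right)} = N + N p$
$d{\left(Y \right)} = \left(4 + Y\right) \left(Y + \frac{2 Y}{3 + Y}\right)$
$\left(\left(55 - -79\right) + d{\left(n{\left(4,1 \right)} \right)}\right)^{2} = \left(\left(55 - -79\right) + \frac{4 \left(1 + 1\right) \left(20 + \left(4 \left(1 + 1\right)\right)^{2} + 9 \cdot 4 \left(1 + 1\right)\right)}{3 + 4 \left(1 + 1\right)}\right)^{2} = \left(\left(55 + 79\right) + \frac{4 \cdot 2 \left(20 + \left(4 \cdot 2\right)^{2} + 9 \cdot 4 \cdot 2\right)}{3 + 4 \cdot 2}\right)^{2} = \left(134 + \frac{8 \left(20 + 8^{2} + 9 \cdot 8\right)}{3 + 8}\right)^{2} = \left(134 + \frac{8 \left(20 + 64 + 72\right)}{11}\right)^{2} = \left(134 + 8 \cdot \frac{1}{11} \cdot 156\right)^{2} = \left(134 + \frac{1248}{11}\right)^{2} = \left(\frac{2722}{11}\right)^{2} = \frac{7409284}{121}$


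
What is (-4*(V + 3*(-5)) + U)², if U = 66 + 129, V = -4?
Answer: 73441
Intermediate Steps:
U = 195
(-4*(V + 3*(-5)) + U)² = (-4*(-4 + 3*(-5)) + 195)² = (-4*(-4 - 15) + 195)² = (-4*(-19) + 195)² = (76 + 195)² = 271² = 73441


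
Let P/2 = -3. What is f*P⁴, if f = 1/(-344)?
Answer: -162/43 ≈ -3.7674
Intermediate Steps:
P = -6 (P = 2*(-3) = -6)
f = -1/344 ≈ -0.0029070
f*P⁴ = -1/344*(-6)⁴ = -1/344*1296 = -162/43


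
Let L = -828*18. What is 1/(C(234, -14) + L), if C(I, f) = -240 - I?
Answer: -1/15378 ≈ -6.5028e-5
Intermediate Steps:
L = -14904
1/(C(234, -14) + L) = 1/((-240 - 1*234) - 14904) = 1/((-240 - 234) - 14904) = 1/(-474 - 14904) = 1/(-15378) = -1/15378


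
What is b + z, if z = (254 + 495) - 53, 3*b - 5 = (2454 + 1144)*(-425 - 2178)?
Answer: -3121167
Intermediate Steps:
b = -3121863 (b = 5/3 + ((2454 + 1144)*(-425 - 2178))/3 = 5/3 + (3598*(-2603))/3 = 5/3 + (⅓)*(-9365594) = 5/3 - 9365594/3 = -3121863)
z = 696 (z = 749 - 53 = 696)
b + z = -3121863 + 696 = -3121167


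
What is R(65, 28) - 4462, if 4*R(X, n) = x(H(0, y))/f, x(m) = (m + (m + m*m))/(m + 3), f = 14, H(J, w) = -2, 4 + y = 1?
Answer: -4462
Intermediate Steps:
y = -3 (y = -4 + 1 = -3)
x(m) = (m² + 2*m)/(3 + m) (x(m) = (m + (m + m²))/(3 + m) = (m² + 2*m)/(3 + m))
R(X, n) = 0 (R(X, n) = (-2*(2 - 2)/(3 - 2)/14)/4 = (-2*0/1*(1/14))/4 = (-2*1*0*(1/14))/4 = (0*(1/14))/4 = (¼)*0 = 0)
R(65, 28) - 4462 = 0 - 4462 = -4462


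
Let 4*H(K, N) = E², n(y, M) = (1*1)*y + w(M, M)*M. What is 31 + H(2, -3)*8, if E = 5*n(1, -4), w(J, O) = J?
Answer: 14481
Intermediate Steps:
n(y, M) = y + M² (n(y, M) = (1*1)*y + M*M = 1*y + M² = y + M²)
E = 85 (E = 5*(1 + (-4)²) = 5*(1 + 16) = 5*17 = 85)
H(K, N) = 7225/4 (H(K, N) = (¼)*85² = (¼)*7225 = 7225/4)
31 + H(2, -3)*8 = 31 + (7225/4)*8 = 31 + 14450 = 14481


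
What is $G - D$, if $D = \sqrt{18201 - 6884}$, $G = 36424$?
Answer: $36424 - \sqrt{11317} \approx 36318.0$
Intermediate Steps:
$D = \sqrt{11317} \approx 106.38$
$G - D = 36424 - \sqrt{11317}$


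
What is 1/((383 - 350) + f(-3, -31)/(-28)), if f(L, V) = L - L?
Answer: 1/33 ≈ 0.030303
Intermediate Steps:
f(L, V) = 0
1/((383 - 350) + f(-3, -31)/(-28)) = 1/((383 - 350) + 0/(-28)) = 1/(33 + 0*(-1/28)) = 1/(33 + 0) = 1/33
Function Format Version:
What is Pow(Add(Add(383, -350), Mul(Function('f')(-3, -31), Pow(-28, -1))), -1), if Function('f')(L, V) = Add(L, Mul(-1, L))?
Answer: Rational(1, 33) ≈ 0.030303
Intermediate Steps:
Function('f')(L, V) = 0
Pow(Add(Add(383, -350), Mul(Function('f')(-3, -31), Pow(-28, -1))), -1) = Pow(Add(Add(383, -350), Mul(0, Pow(-28, -1))), -1) = Pow(Add(33, Mul(0, Rational(-1, 28))), -1) = Pow(Add(33, 0), -1) = Pow(33, -1) = Rational(1, 33)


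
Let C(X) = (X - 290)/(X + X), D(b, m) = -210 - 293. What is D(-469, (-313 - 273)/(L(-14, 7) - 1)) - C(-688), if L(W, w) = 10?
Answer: -346553/688 ≈ -503.71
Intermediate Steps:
D(b, m) = -503
C(X) = (-290 + X)/(2*X) (C(X) = (-290 + X)/((2*X)) = (-290 + X)*(1/(2*X)) = (-290 + X)/(2*X))
D(-469, (-313 - 273)/(L(-14, 7) - 1)) - C(-688) = -503 - (-290 - 688)/(2*(-688)) = -503 - (-1)*(-978)/(2*688) = -503 - 1*489/688 = -503 - 489/688 = -346553/688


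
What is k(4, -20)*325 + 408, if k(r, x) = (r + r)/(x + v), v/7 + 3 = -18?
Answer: 65536/167 ≈ 392.43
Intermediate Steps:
v = -147 (v = -21 + 7*(-18) = -21 - 126 = -147)
k(r, x) = 2*r/(-147 + x) (k(r, x) = (r + r)/(x - 147) = (2*r)/(-147 + x) = 2*r/(-147 + x))
k(4, -20)*325 + 408 = (2*4/(-147 - 20))*325 + 408 = (2*4/(-167))*325 + 408 = (2*4*(-1/167))*325 + 408 = -8/167*325 + 408 = -2600/167 + 408 = 65536/167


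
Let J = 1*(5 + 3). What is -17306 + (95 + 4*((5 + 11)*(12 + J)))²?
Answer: 1873319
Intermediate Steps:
J = 8 (J = 1*8 = 8)
-17306 + (95 + 4*((5 + 11)*(12 + J)))² = -17306 + (95 + 4*((5 + 11)*(12 + 8)))² = -17306 + (95 + 4*(16*20))² = -17306 + (95 + 4*320)² = -17306 + (95 + 1280)² = -17306 + 1375² = -17306 + 1890625 = 1873319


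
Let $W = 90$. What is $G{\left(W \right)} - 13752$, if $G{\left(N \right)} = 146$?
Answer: $-13606$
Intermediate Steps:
$G{\left(W \right)} - 13752 = 146 - 13752 = -13606$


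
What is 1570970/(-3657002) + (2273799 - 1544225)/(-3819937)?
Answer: -4334530003019/6984758624437 ≈ -0.62057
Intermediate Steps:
1570970/(-3657002) + (2273799 - 1544225)/(-3819937) = 1570970*(-1/3657002) + 729574*(-1/3819937) = -785485/1828501 - 729574/3819937 = -4334530003019/6984758624437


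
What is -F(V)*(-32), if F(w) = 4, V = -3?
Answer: 128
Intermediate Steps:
-F(V)*(-32) = -4*(-32) = -1*(-128) = 128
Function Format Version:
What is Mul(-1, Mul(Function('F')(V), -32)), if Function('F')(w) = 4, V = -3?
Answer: 128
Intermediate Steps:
Mul(-1, Mul(Function('F')(V), -32)) = Mul(-1, Mul(4, -32)) = Mul(-1, -128) = 128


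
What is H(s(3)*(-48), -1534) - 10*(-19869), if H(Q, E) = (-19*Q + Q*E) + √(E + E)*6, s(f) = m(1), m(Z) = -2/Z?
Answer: 49602 + 12*I*√767 ≈ 49602.0 + 332.34*I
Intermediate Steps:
s(f) = -2 (s(f) = -2/1 = -2*1 = -2)
H(Q, E) = -19*Q + E*Q + 6*√2*√E (H(Q, E) = (-19*Q + E*Q) + √(2*E)*6 = (-19*Q + E*Q) + (√2*√E)*6 = (-19*Q + E*Q) + 6*√2*√E = -19*Q + E*Q + 6*√2*√E)
H(s(3)*(-48), -1534) - 10*(-19869) = (-(-38)*(-48) - (-3068)*(-48) + 6*√2*√(-1534)) - 10*(-19869) = (-19*96 - 1534*96 + 6*√2*(I*√1534)) + 198690 = (-1824 - 147264 + 12*I*√767) + 198690 = (-149088 + 12*I*√767) + 198690 = 49602 + 12*I*√767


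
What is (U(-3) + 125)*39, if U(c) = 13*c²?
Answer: 9438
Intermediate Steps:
(U(-3) + 125)*39 = (13*(-3)² + 125)*39 = (13*9 + 125)*39 = (117 + 125)*39 = 242*39 = 9438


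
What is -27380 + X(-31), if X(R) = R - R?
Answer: -27380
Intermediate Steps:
X(R) = 0
-27380 + X(-31) = -27380 + 0 = -27380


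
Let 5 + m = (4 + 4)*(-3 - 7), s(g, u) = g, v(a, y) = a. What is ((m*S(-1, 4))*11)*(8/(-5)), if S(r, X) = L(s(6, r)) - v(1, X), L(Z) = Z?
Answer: 7480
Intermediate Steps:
m = -85 (m = -5 + (4 + 4)*(-3 - 7) = -5 + 8*(-10) = -5 - 80 = -85)
S(r, X) = 5 (S(r, X) = 6 - 1*1 = 6 - 1 = 5)
((m*S(-1, 4))*11)*(8/(-5)) = (-85*5*11)*(8/(-5)) = (-425*11)*(8*(-⅕)) = -4675*(-8/5) = 7480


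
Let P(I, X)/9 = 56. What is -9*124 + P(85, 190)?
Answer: -612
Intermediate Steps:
P(I, X) = 504 (P(I, X) = 9*56 = 504)
-9*124 + P(85, 190) = -9*124 + 504 = -1116 + 504 = -612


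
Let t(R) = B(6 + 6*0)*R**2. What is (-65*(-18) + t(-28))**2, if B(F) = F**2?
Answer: 864007236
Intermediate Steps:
t(R) = 36*R**2 (t(R) = (6 + 6*0)**2*R**2 = (6 + 0)**2*R**2 = 6**2*R**2 = 36*R**2)
(-65*(-18) + t(-28))**2 = (-65*(-18) + 36*(-28)**2)**2 = (1170 + 36*784)**2 = (1170 + 28224)**2 = 29394**2 = 864007236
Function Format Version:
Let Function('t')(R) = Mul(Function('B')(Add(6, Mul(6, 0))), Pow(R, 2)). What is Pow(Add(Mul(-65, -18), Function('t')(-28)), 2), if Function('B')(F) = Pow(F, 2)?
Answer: 864007236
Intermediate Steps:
Function('t')(R) = Mul(36, Pow(R, 2)) (Function('t')(R) = Mul(Pow(Add(6, Mul(6, 0)), 2), Pow(R, 2)) = Mul(Pow(Add(6, 0), 2), Pow(R, 2)) = Mul(Pow(6, 2), Pow(R, 2)) = Mul(36, Pow(R, 2)))
Pow(Add(Mul(-65, -18), Function('t')(-28)), 2) = Pow(Add(Mul(-65, -18), Mul(36, Pow(-28, 2))), 2) = Pow(Add(1170, Mul(36, 784)), 2) = Pow(Add(1170, 28224), 2) = Pow(29394, 2) = 864007236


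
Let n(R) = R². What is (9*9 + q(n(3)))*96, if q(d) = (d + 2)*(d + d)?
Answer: 26784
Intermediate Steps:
q(d) = 2*d*(2 + d) (q(d) = (2 + d)*(2*d) = 2*d*(2 + d))
(9*9 + q(n(3)))*96 = (9*9 + 2*3²*(2 + 3²))*96 = (81 + 2*9*(2 + 9))*96 = (81 + 2*9*11)*96 = (81 + 198)*96 = 279*96 = 26784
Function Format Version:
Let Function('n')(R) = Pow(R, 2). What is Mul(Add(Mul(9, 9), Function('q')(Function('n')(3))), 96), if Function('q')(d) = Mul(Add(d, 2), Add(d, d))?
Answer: 26784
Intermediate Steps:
Function('q')(d) = Mul(2, d, Add(2, d)) (Function('q')(d) = Mul(Add(2, d), Mul(2, d)) = Mul(2, d, Add(2, d)))
Mul(Add(Mul(9, 9), Function('q')(Function('n')(3))), 96) = Mul(Add(Mul(9, 9), Mul(2, Pow(3, 2), Add(2, Pow(3, 2)))), 96) = Mul(Add(81, Mul(2, 9, Add(2, 9))), 96) = Mul(Add(81, Mul(2, 9, 11)), 96) = Mul(Add(81, 198), 96) = Mul(279, 96) = 26784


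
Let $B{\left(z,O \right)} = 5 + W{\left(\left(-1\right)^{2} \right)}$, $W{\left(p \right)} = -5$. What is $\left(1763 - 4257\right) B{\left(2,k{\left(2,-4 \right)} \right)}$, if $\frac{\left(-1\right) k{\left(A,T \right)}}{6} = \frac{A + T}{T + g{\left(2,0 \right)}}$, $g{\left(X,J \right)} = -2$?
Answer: $0$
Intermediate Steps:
$k{\left(A,T \right)} = - \frac{6 \left(A + T\right)}{-2 + T}$ ($k{\left(A,T \right)} = - 6 \frac{A + T}{T - 2} = - 6 \frac{A + T}{-2 + T} = - \frac{6 \left(A + T\right)}{-2 + T}$)
$B{\left(z,O \right)} = 0$ ($B{\left(z,O \right)} = 5 - 5 = 0$)
$\left(1763 - 4257\right) B{\left(2,k{\left(2,-4 \right)} \right)} = \left(1763 - 4257\right) 0 = \left(-2494\right) 0 = 0$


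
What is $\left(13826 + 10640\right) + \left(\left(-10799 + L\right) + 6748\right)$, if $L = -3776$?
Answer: $16639$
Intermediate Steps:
$\left(13826 + 10640\right) + \left(\left(-10799 + L\right) + 6748\right) = \left(13826 + 10640\right) + \left(\left(-10799 - 3776\right) + 6748\right) = 24466 + \left(-14575 + 6748\right) = 24466 - 7827 = 16639$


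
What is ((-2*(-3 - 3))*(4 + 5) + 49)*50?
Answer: 7850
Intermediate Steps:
((-2*(-3 - 3))*(4 + 5) + 49)*50 = (-2*(-6)*9 + 49)*50 = (12*9 + 49)*50 = (108 + 49)*50 = 157*50 = 7850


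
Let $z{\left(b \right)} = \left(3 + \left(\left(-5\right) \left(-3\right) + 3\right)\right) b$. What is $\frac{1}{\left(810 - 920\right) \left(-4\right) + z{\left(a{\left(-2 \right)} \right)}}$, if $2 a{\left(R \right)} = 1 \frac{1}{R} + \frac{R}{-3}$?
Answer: $\frac{4}{1767} \approx 0.0022637$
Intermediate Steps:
$a{\left(R \right)} = \frac{1}{2 R} - \frac{R}{6}$ ($a{\left(R \right)} = \frac{1 \frac{1}{R} + \frac{R}{-3}}{2} = \frac{\frac{1}{R} + R \left(- \frac{1}{3}\right)}{2} = \frac{\frac{1}{R} - \frac{R}{3}}{2} = \frac{1}{2 R} - \frac{R}{6}$)
$z{\left(b \right)} = 21 b$ ($z{\left(b \right)} = \left(3 + \left(15 + 3\right)\right) b = \left(3 + 18\right) b = 21 b$)
$\frac{1}{\left(810 - 920\right) \left(-4\right) + z{\left(a{\left(-2 \right)} \right)}} = \frac{1}{\left(810 - 920\right) \left(-4\right) + 21 \frac{3 - \left(-2\right)^{2}}{6 \left(-2\right)}} = \frac{1}{\left(810 - 920\right) \left(-4\right) + 21 \cdot \frac{1}{6} \left(- \frac{1}{2}\right) \left(3 - 4\right)} = \frac{1}{\left(-110\right) \left(-4\right) + 21 \cdot \frac{1}{6} \left(- \frac{1}{2}\right) \left(3 - 4\right)} = \frac{1}{440 + 21 \cdot \frac{1}{6} \left(- \frac{1}{2}\right) \left(-1\right)} = \frac{1}{440 + 21 \cdot \frac{1}{12}} = \frac{1}{440 + \frac{7}{4}} = \frac{1}{\frac{1767}{4}} = \frac{4}{1767}$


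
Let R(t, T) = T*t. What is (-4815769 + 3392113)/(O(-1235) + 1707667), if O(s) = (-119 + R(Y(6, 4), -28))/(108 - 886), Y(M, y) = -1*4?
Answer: -1107604368/1328564933 ≈ -0.83368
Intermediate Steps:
Y(M, y) = -4
O(s) = 7/778 (O(s) = (-119 - 28*(-4))/(108 - 886) = (-119 + 112)/(-778) = -7*(-1/778) = 7/778)
(-4815769 + 3392113)/(O(-1235) + 1707667) = (-4815769 + 3392113)/(7/778 + 1707667) = -1423656/1328564933/778 = -1423656*778/1328564933 = -1107604368/1328564933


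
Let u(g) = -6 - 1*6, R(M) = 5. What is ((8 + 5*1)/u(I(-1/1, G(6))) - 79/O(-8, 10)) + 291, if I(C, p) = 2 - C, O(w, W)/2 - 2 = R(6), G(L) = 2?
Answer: 23879/84 ≈ 284.27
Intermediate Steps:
O(w, W) = 14 (O(w, W) = 4 + 2*5 = 4 + 10 = 14)
u(g) = -12 (u(g) = -6 - 6 = -12)
((8 + 5*1)/u(I(-1/1, G(6))) - 79/O(-8, 10)) + 291 = ((8 + 5*1)/(-12) - 79/14) + 291 = ((8 + 5)*(-1/12) - 79*1/14) + 291 = (13*(-1/12) - 79/14) + 291 = (-13/12 - 79/14) + 291 = -565/84 + 291 = 23879/84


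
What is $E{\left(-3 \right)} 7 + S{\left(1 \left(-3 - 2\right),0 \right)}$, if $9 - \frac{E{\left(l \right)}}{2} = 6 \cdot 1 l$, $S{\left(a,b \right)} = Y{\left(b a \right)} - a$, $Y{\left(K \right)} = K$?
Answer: $383$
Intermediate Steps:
$S{\left(a,b \right)} = - a + a b$ ($S{\left(a,b \right)} = b a - a = a b - a = - a + a b$)
$E{\left(l \right)} = 18 - 12 l$ ($E{\left(l \right)} = 18 - 2 \cdot 6 \cdot 1 l = 18 - 2 \cdot 6 l = 18 - 12 l$)
$E{\left(-3 \right)} 7 + S{\left(1 \left(-3 - 2\right),0 \right)} = \left(18 - -36\right) 7 + 1 \left(-3 - 2\right) \left(-1 + 0\right) = \left(18 + 36\right) 7 + 1 \left(-5\right) \left(-1\right) = 54 \cdot 7 - -5 = 378 + 5 = 383$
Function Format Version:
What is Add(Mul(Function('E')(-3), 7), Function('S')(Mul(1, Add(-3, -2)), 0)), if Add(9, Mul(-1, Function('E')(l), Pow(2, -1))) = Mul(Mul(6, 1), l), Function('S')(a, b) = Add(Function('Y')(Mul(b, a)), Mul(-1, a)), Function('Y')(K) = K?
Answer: 383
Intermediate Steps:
Function('S')(a, b) = Add(Mul(-1, a), Mul(a, b)) (Function('S')(a, b) = Add(Mul(b, a), Mul(-1, a)) = Add(Mul(a, b), Mul(-1, a)) = Add(Mul(-1, a), Mul(a, b)))
Function('E')(l) = Add(18, Mul(-12, l)) (Function('E')(l) = Add(18, Mul(-2, Mul(Mul(6, 1), l))) = Add(18, Mul(-2, Mul(6, l))) = Add(18, Mul(-12, l)))
Add(Mul(Function('E')(-3), 7), Function('S')(Mul(1, Add(-3, -2)), 0)) = Add(Mul(Add(18, Mul(-12, -3)), 7), Mul(Mul(1, Add(-3, -2)), Add(-1, 0))) = Add(Mul(Add(18, 36), 7), Mul(Mul(1, -5), -1)) = Add(Mul(54, 7), Mul(-5, -1)) = Add(378, 5) = 383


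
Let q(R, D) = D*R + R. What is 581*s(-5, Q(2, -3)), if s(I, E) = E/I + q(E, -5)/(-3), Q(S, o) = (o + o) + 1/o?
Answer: -187663/45 ≈ -4170.3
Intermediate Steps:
q(R, D) = R + D*R
Q(S, o) = 1/o + 2*o (Q(S, o) = 2*o + 1/o = 1/o + 2*o)
s(I, E) = 4*E/3 + E/I (s(I, E) = E/I + (E*(1 - 5))/(-3) = E/I + (E*(-4))*(-⅓) = E/I - 4*E*(-⅓) = E/I + 4*E/3 = 4*E/3 + E/I)
581*s(-5, Q(2, -3)) = 581*(4*(1/(-3) + 2*(-3))/3 + (1/(-3) + 2*(-3))/(-5)) = 581*(4*(-⅓ - 6)/3 + (-⅓ - 6)*(-⅕)) = 581*((4/3)*(-19/3) - 19/3*(-⅕)) = 581*(-76/9 + 19/15) = 581*(-323/45) = -187663/45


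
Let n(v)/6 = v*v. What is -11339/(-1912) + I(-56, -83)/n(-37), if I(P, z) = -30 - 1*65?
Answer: 46478453/7852584 ≈ 5.9189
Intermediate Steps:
I(P, z) = -95 (I(P, z) = -30 - 65 = -95)
n(v) = 6*v**2 (n(v) = 6*(v*v) = 6*v**2)
-11339/(-1912) + I(-56, -83)/n(-37) = -11339/(-1912) - 95/(6*(-37)**2) = -11339*(-1/1912) - 95/(6*1369) = 11339/1912 - 95/8214 = 46478453/7852584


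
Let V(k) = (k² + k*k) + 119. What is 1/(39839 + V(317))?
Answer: 1/240936 ≈ 4.1505e-6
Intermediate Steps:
V(k) = 119 + 2*k² (V(k) = (k² + k²) + 119 = 2*k² + 119 = 119 + 2*k²)
1/(39839 + V(317)) = 1/(39839 + (119 + 2*317²)) = 1/(39839 + (119 + 2*100489)) = 1/(39839 + (119 + 200978)) = 1/(39839 + 201097) = 1/240936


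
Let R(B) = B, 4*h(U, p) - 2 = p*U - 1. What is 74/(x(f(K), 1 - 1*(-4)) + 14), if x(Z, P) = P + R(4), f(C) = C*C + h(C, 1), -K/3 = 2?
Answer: 74/23 ≈ 3.2174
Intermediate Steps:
K = -6 (K = -3*2 = -6)
h(U, p) = 1/4 + U*p/4 (h(U, p) = 1/2 + (p*U - 1)/4 = 1/2 + (U*p - 1)/4 = 1/2 + (-1 + U*p)/4 = 1/2 + (-1/4 + U*p/4) = 1/4 + U*p/4)
f(C) = 1/4 + C**2 + C/4 (f(C) = C*C + (1/4 + (1/4)*C*1) = C**2 + (1/4 + C/4) = 1/4 + C**2 + C/4)
x(Z, P) = 4 + P (x(Z, P) = P + 4 = 4 + P)
74/(x(f(K), 1 - 1*(-4)) + 14) = 74/((4 + (1 - 1*(-4))) + 14) = 74/((4 + (1 + 4)) + 14) = 74/((4 + 5) + 14) = 74/(9 + 14) = 74/23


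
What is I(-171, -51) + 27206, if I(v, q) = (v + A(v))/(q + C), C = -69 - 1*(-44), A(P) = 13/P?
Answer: 176799215/6498 ≈ 27208.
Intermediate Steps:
C = -25 (C = -69 + 44 = -25)
I(v, q) = (v + 13/v)/(-25 + q) (I(v, q) = (v + 13/v)/(q - 25) = (v + 13/v)/(-25 + q))
I(-171, -51) + 27206 = (13 + (-171)**2)/((-171)*(-25 - 51)) + 27206 = -1/171*(13 + 29241)/(-76) + 27206 = -1/171*(-1/76)*29254 + 27206 = 14627/6498 + 27206 = 176799215/6498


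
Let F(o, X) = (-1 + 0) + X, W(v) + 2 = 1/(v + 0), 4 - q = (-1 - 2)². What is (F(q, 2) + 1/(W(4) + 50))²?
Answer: 38809/37249 ≈ 1.0419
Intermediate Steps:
q = -5 (q = 4 - (-1 - 2)² = 4 - 1*(-3)² = 4 - 1*9 = 4 - 9 = -5)
W(v) = -2 + 1/v (W(v) = -2 + 1/(v + 0) = -2 + 1/v)
F(o, X) = -1 + X
(F(q, 2) + 1/(W(4) + 50))² = ((-1 + 2) + 1/((-2 + 1/4) + 50))² = (1 + 1/((-2 + ¼) + 50))² = (1 + 1/(-7/4 + 50))² = (1 + 1/(193/4))² = (1 + 4/193)² = (197/193)² = 38809/37249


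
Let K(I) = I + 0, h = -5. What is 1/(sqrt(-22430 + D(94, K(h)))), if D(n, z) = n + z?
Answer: -I*sqrt(22341)/22341 ≈ -0.0066903*I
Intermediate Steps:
K(I) = I
1/(sqrt(-22430 + D(94, K(h)))) = 1/(sqrt(-22430 + (94 - 5))) = 1/(sqrt(-22430 + 89)) = 1/(sqrt(-22341)) = 1/(I*sqrt(22341)) = -I*sqrt(22341)/22341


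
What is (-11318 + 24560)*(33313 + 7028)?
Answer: 534195522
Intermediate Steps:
(-11318 + 24560)*(33313 + 7028) = 13242*40341 = 534195522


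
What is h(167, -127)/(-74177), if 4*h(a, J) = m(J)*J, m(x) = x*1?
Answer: -16129/296708 ≈ -0.054360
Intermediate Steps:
m(x) = x
h(a, J) = J²/4 (h(a, J) = (J*J)/4 = J²/4)
h(167, -127)/(-74177) = ((¼)*(-127)²)/(-74177) = ((¼)*16129)*(-1/74177) = (16129/4)*(-1/74177) = -16129/296708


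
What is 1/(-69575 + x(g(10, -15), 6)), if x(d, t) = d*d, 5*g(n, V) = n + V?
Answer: -1/69574 ≈ -1.4373e-5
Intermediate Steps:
g(n, V) = V/5 + n/5 (g(n, V) = (n + V)/5 = (V + n)/5 = V/5 + n/5)
x(d, t) = d²
1/(-69575 + x(g(10, -15), 6)) = 1/(-69575 + ((⅕)*(-15) + (⅕)*10)²) = 1/(-69575 + (-3 + 2)²) = 1/(-69575 + (-1)²) = 1/(-69575 + 1) = 1/(-69574) = -1/69574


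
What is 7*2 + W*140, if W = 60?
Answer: 8414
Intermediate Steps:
7*2 + W*140 = 7*2 + 60*140 = 14 + 8400 = 8414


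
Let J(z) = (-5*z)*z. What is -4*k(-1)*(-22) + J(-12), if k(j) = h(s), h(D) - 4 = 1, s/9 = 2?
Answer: -280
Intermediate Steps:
s = 18 (s = 9*2 = 18)
h(D) = 5 (h(D) = 4 + 1 = 5)
k(j) = 5
J(z) = -5*z²
-4*k(-1)*(-22) + J(-12) = -4*5*(-22) - 5*(-12)² = -20*(-22) - 5*144 = 440 - 720 = -280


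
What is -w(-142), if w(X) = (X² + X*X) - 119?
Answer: -40209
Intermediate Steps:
w(X) = -119 + 2*X² (w(X) = (X² + X²) - 119 = 2*X² - 119 = -119 + 2*X²)
-w(-142) = -(-119 + 2*(-142)²) = -(-119 + 2*20164) = -(-119 + 40328) = -1*40209 = -40209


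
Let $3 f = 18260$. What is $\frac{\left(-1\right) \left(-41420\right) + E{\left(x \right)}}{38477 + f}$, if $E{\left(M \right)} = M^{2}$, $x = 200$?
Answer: $\frac{244260}{133691} \approx 1.827$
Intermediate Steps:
$f = \frac{18260}{3}$ ($f = \frac{1}{3} \cdot 18260 = \frac{18260}{3} \approx 6086.7$)
$\frac{\left(-1\right) \left(-41420\right) + E{\left(x \right)}}{38477 + f} = \frac{\left(-1\right) \left(-41420\right) + 200^{2}}{38477 + \frac{18260}{3}} = \frac{41420 + 40000}{\frac{133691}{3}} = 81420 \cdot \frac{3}{133691} = \frac{244260}{133691}$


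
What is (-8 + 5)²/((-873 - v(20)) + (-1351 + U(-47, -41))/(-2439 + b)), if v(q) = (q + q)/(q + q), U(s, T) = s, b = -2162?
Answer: -41409/4019876 ≈ -0.010301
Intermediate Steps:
v(q) = 1 (v(q) = (2*q)/((2*q)) = (2*q)*(1/(2*q)) = 1)
(-8 + 5)²/((-873 - v(20)) + (-1351 + U(-47, -41))/(-2439 + b)) = (-8 + 5)²/((-873 - 1*1) + (-1351 - 47)/(-2439 - 2162)) = (-3)²/((-873 - 1) - 1398/(-4601)) = 9/(-874 - 1398*(-1/4601)) = 9/(-874 + 1398/4601) = 9/(-4019876/4601) = 9*(-4601/4019876) = -41409/4019876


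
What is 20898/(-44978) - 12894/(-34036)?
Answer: -763593/8900414 ≈ -0.085793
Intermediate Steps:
20898/(-44978) - 12894/(-34036) = 20898*(-1/44978) - 12894*(-1/34036) = -243/523 + 6447/17018 = -763593/8900414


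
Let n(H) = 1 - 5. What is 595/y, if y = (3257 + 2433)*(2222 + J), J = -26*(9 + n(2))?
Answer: 119/2380696 ≈ 4.9985e-5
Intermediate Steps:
n(H) = -4
J = -130 (J = -26*(9 - 4) = -26*5 = -130)
y = 11903480 (y = (3257 + 2433)*(2222 - 130) = 5690*2092 = 11903480)
595/y = 595/11903480 = 595*(1/11903480) = 119/2380696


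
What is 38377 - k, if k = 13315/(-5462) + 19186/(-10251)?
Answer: 2149006434671/55990962 ≈ 38381.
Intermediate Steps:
k = -241285997/55990962 (k = 13315*(-1/5462) + 19186*(-1/10251) = -13315/5462 - 19186/10251 = -241285997/55990962 ≈ -4.3094)
38377 - k = 38377 - 1*(-241285997/55990962) = 38377 + 241285997/55990962 = 2149006434671/55990962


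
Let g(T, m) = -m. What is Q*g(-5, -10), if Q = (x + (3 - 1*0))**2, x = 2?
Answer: 250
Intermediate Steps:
Q = 25 (Q = (2 + (3 - 1*0))**2 = (2 + (3 + 0))**2 = (2 + 3)**2 = 5**2 = 25)
Q*g(-5, -10) = 25*(-1*(-10)) = 25*10 = 250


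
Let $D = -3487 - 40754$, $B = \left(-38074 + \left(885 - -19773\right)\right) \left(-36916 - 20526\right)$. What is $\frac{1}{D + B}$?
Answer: $\frac{1}{1000365631} \approx 9.9963 \cdot 10^{-10}$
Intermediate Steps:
$B = 1000409872$ ($B = \left(-38074 + \left(885 + 19773\right)\right) \left(-57442\right) = \left(-38074 + 20658\right) \left(-57442\right) = \left(-17416\right) \left(-57442\right) = 1000409872$)
$D = -44241$ ($D = -3487 - 40754 = -44241$)
$\frac{1}{D + B} = \frac{1}{-44241 + 1000409872} = \frac{1}{1000365631}$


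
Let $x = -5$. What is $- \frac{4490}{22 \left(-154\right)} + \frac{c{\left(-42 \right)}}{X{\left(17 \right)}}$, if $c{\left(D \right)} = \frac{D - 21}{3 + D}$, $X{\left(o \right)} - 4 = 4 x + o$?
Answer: $\frac{64759}{22022} \approx 2.9407$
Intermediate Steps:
$X{\left(o \right)} = -16 + o$ ($X{\left(o \right)} = 4 + \left(4 \left(-5\right) + o\right) = 4 + \left(-20 + o\right) = -16 + o$)
$c{\left(D \right)} = \frac{-21 + D}{3 + D}$
$- \frac{4490}{22 \left(-154\right)} + \frac{c{\left(-42 \right)}}{X{\left(17 \right)}} = - \frac{4490}{22 \left(-154\right)} + \frac{\frac{1}{3 - 42} \left(-21 - 42\right)}{-16 + 17} = - \frac{4490}{-3388} + \frac{\frac{1}{-39} \left(-63\right)}{1} = \left(-4490\right) \left(- \frac{1}{3388}\right) + \left(- \frac{1}{39}\right) \left(-63\right) 1 = \frac{2245}{1694} + \frac{21}{13} \cdot 1 = \frac{2245}{1694} + \frac{21}{13} = \frac{64759}{22022}$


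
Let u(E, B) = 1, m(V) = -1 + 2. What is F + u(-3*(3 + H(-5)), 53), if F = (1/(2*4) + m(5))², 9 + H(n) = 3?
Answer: 145/64 ≈ 2.2656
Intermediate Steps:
H(n) = -6 (H(n) = -9 + 3 = -6)
m(V) = 1
F = 81/64 (F = (1/(2*4) + 1)² = (1/8 + 1)² = (⅛ + 1)² = (9/8)² = 81/64 ≈ 1.2656)
F + u(-3*(3 + H(-5)), 53) = 81/64 + 1 = 145/64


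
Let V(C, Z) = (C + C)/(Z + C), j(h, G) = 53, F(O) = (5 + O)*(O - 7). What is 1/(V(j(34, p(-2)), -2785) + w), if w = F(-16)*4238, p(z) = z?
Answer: 1366/1464644271 ≈ 9.3265e-7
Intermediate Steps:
F(O) = (-7 + O)*(5 + O) (F(O) = (5 + O)*(-7 + O) = (-7 + O)*(5 + O))
V(C, Z) = 2*C/(C + Z) (V(C, Z) = (2*C)/(C + Z) = 2*C/(C + Z))
w = 1072214 (w = (-35 + (-16)**2 - 2*(-16))*4238 = (-35 + 256 + 32)*4238 = 253*4238 = 1072214)
1/(V(j(34, p(-2)), -2785) + w) = 1/(2*53/(53 - 2785) + 1072214) = 1/(2*53/(-2732) + 1072214) = 1/(2*53*(-1/2732) + 1072214) = 1/(-53/1366 + 1072214) = 1/(1464644271/1366) = 1366/1464644271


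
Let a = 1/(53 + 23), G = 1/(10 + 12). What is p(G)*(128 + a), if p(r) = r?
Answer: 9729/1672 ≈ 5.8188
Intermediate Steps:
G = 1/22 ≈ 0.045455
a = 1/76 ≈ 0.013158
p(G)*(128 + a) = (128 + 1/76)/22 = (1/22)*(9729/76) = 9729/1672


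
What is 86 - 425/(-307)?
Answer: 26827/307 ≈ 87.384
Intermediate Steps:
86 - 425/(-307) = 86 - 425*(-1)/307 = 86 - 1*(-425/307) = 86 + 425/307 = 26827/307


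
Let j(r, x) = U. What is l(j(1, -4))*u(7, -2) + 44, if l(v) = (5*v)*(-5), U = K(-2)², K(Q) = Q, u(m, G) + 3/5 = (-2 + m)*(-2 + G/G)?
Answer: 604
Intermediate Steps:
u(m, G) = 7/5 - m (u(m, G) = -⅗ + (-2 + m)*(-2 + G/G) = -⅗ + (-2 + m)*(-2 + 1) = -⅗ + (-2 + m)*(-1) = -⅗ + (2 - m) = 7/5 - m)
U = 4 (U = (-2)² = 4)
j(r, x) = 4
l(v) = -25*v
l(j(1, -4))*u(7, -2) + 44 = (-25*4)*(7/5 - 1*7) + 44 = -100*(7/5 - 7) + 44 = -100*(-28/5) + 44 = 560 + 44 = 604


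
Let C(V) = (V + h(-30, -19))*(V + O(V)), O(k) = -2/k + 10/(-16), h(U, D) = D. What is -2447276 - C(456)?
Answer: -63510551/24 ≈ -2.6463e+6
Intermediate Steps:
O(k) = -5/8 - 2/k (O(k) = -2/k + 10*(-1/16) = -2/k - 5/8 = -5/8 - 2/k)
C(V) = (-19 + V)*(-5/8 + V - 2/V) (C(V) = (V - 19)*(V + (-5/8 - 2/V)) = (-19 + V)*(-5/8 + V - 2/V))
-2447276 - C(456) = -2447276 - (79/8 + 456**2 + 38/456 - 157/8*456) = -2447276 - (79/8 + 207936 + 38*(1/456) - 8949) = -2447276 - (79/8 + 207936 + 1/12 - 8949) = -2447276 - 1*4775927/24 = -2447276 - 4775927/24 = -63510551/24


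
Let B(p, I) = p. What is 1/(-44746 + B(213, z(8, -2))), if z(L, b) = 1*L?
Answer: -1/44533 ≈ -2.2455e-5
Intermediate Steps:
z(L, b) = L
1/(-44746 + B(213, z(8, -2))) = 1/(-44746 + 213) = 1/(-44533) = -1/44533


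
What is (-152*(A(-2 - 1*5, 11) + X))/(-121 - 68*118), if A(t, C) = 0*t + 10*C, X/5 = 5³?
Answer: 7448/543 ≈ 13.716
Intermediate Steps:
X = 625 (X = 5*5³ = 5*125 = 625)
A(t, C) = 10*C (A(t, C) = 0 + 10*C = 10*C)
(-152*(A(-2 - 1*5, 11) + X))/(-121 - 68*118) = (-152*(10*11 + 625))/(-121 - 68*118) = (-152*(110 + 625))/(-121 - 8024) = -152*735/(-8145) = -111720*(-1/8145) = 7448/543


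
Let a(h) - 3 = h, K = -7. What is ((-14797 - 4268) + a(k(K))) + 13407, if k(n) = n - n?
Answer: -5655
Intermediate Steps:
k(n) = 0
a(h) = 3 + h
((-14797 - 4268) + a(k(K))) + 13407 = ((-14797 - 4268) + (3 + 0)) + 13407 = (-19065 + 3) + 13407 = -19062 + 13407 = -5655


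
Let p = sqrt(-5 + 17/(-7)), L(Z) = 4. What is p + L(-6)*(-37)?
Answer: -148 + 2*I*sqrt(91)/7 ≈ -148.0 + 2.7255*I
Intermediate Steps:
p = 2*I*sqrt(91)/7 (p = sqrt(-5 + 17*(-1/7)) = sqrt(-5 - 17/7) = sqrt(-52/7) = 2*I*sqrt(91)/7 ≈ 2.7255*I)
p + L(-6)*(-37) = 2*I*sqrt(91)/7 + 4*(-37) = 2*I*sqrt(91)/7 - 148 = -148 + 2*I*sqrt(91)/7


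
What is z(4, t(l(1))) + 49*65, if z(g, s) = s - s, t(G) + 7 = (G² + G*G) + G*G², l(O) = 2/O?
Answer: 3185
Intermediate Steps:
t(G) = -7 + G³ + 2*G² (t(G) = -7 + ((G² + G*G) + G*G²) = -7 + ((G² + G²) + G³) = -7 + (2*G² + G³) = -7 + (G³ + 2*G²) = -7 + G³ + 2*G²)
z(g, s) = 0
z(4, t(l(1))) + 49*65 = 0 + 49*65 = 0 + 3185 = 3185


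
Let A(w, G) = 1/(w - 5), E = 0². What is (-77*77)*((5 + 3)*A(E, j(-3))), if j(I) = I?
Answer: 47432/5 ≈ 9486.4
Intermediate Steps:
E = 0
A(w, G) = 1/(-5 + w)
(-77*77)*((5 + 3)*A(E, j(-3))) = (-77*77)*((5 + 3)/(-5 + 0)) = -47432/(-5) = -47432*(-1)/5 = -5929*(-8/5) = 47432/5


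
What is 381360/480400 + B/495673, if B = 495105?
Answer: 5335978716/2976516365 ≈ 1.7927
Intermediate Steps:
381360/480400 + B/495673 = 381360/480400 + 495105/495673 = 381360*(1/480400) + 495105*(1/495673) = 4767/6005 + 495105/495673 = 5335978716/2976516365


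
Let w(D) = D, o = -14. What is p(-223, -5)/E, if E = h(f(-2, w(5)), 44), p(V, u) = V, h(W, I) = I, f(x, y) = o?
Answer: -223/44 ≈ -5.0682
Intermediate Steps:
f(x, y) = -14
E = 44
p(-223, -5)/E = -223/44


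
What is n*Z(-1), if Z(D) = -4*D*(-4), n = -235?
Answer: 3760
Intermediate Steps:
Z(D) = 16*D
n*Z(-1) = -3760*(-1) = -235*(-16) = 3760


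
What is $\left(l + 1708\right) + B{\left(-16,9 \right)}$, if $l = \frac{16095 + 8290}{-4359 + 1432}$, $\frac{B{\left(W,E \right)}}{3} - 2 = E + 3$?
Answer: $\frac{5097865}{2927} \approx 1741.7$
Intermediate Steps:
$B{\left(W,E \right)} = 15 + 3 E$ ($B{\left(W,E \right)} = 6 + 3 \left(E + 3\right) = 6 + 3 \left(3 + E\right) = 6 + \left(9 + 3 E\right) = 15 + 3 E$)
$l = - \frac{24385}{2927}$ ($l = \frac{24385}{-2927} = 24385 \left(- \frac{1}{2927}\right) = - \frac{24385}{2927} \approx -8.3311$)
$\left(l + 1708\right) + B{\left(-16,9 \right)} = \left(- \frac{24385}{2927} + 1708\right) + \left(15 + 3 \cdot 9\right) = \frac{4974931}{2927} + \left(15 + 27\right) = \frac{4974931}{2927} + 42 = \frac{5097865}{2927}$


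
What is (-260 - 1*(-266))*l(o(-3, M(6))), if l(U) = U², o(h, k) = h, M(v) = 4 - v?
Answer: 54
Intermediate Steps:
(-260 - 1*(-266))*l(o(-3, M(6))) = (-260 - 1*(-266))*(-3)² = (-260 + 266)*9 = 6*9 = 54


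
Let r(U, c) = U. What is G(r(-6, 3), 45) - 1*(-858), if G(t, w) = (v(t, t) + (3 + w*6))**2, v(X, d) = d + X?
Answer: 68979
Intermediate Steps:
v(X, d) = X + d
G(t, w) = (3 + 2*t + 6*w)**2 (G(t, w) = ((t + t) + (3 + w*6))**2 = (2*t + (3 + 6*w))**2 = (3 + 2*t + 6*w)**2)
G(r(-6, 3), 45) - 1*(-858) = (3 + 2*(-6) + 6*45)**2 - 1*(-858) = (3 - 12 + 270)**2 + 858 = 261**2 + 858 = 68121 + 858 = 68979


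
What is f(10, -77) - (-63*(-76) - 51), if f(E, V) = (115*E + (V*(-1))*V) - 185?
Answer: -9701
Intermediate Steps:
f(E, V) = -185 - V**2 + 115*E (f(E, V) = (115*E + (-V)*V) - 185 = (115*E - V**2) - 185 = (-V**2 + 115*E) - 185 = -185 - V**2 + 115*E)
f(10, -77) - (-63*(-76) - 51) = (-185 - 1*(-77)**2 + 115*10) - (-63*(-76) - 51) = (-185 - 1*5929 + 1150) - (4788 - 51) = (-185 - 5929 + 1150) - 1*4737 = -4964 - 4737 = -9701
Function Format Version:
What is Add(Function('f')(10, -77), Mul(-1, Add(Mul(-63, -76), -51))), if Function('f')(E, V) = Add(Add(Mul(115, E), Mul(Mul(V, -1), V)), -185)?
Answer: -9701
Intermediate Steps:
Function('f')(E, V) = Add(-185, Mul(-1, Pow(V, 2)), Mul(115, E)) (Function('f')(E, V) = Add(Add(Mul(115, E), Mul(Mul(-1, V), V)), -185) = Add(Add(Mul(115, E), Mul(-1, Pow(V, 2))), -185) = Add(Add(Mul(-1, Pow(V, 2)), Mul(115, E)), -185) = Add(-185, Mul(-1, Pow(V, 2)), Mul(115, E)))
Add(Function('f')(10, -77), Mul(-1, Add(Mul(-63, -76), -51))) = Add(Add(-185, Mul(-1, Pow(-77, 2)), Mul(115, 10)), Mul(-1, Add(Mul(-63, -76), -51))) = Add(Add(-185, Mul(-1, 5929), 1150), Mul(-1, Add(4788, -51))) = Add(Add(-185, -5929, 1150), Mul(-1, 4737)) = Add(-4964, -4737) = -9701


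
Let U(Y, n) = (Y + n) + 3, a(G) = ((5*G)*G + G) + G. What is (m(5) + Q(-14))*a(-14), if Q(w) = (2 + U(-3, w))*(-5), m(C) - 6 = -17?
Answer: 46648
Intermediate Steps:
m(C) = -11 (m(C) = 6 - 17 = -11)
a(G) = 2*G + 5*G² (a(G) = (5*G² + G) + G = (G + 5*G²) + G = 2*G + 5*G²)
U(Y, n) = 3 + Y + n
Q(w) = -10 - 5*w (Q(w) = (2 + (3 - 3 + w))*(-5) = (2 + w)*(-5) = -10 - 5*w)
(m(5) + Q(-14))*a(-14) = (-11 + (-10 - 5*(-14)))*(-14*(2 + 5*(-14))) = (-11 + (-10 + 70))*(-14*(2 - 70)) = (-11 + 60)*(-14*(-68)) = 49*952 = 46648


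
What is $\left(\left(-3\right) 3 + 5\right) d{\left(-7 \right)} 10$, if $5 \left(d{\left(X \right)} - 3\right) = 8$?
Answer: $-184$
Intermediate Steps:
$d{\left(X \right)} = \frac{23}{5}$ ($d{\left(X \right)} = 3 + \frac{1}{5} \cdot 8 = 3 + \frac{8}{5} = \frac{23}{5}$)
$\left(\left(-3\right) 3 + 5\right) d{\left(-7 \right)} 10 = \left(\left(-3\right) 3 + 5\right) \frac{23}{5} \cdot 10 = \left(-9 + 5\right) 46 = \left(-4\right) 46 = -184$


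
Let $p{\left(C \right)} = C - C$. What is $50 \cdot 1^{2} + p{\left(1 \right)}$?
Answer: $50$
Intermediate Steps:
$p{\left(C \right)} = 0$
$50 \cdot 1^{2} + p{\left(1 \right)} = 50 \cdot 1^{2} + 0 = 50 \cdot 1 + 0 = 50 + 0 = 50$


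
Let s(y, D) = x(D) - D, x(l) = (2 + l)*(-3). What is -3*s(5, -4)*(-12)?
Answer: 360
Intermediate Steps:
x(l) = -6 - 3*l
s(y, D) = -6 - 4*D (s(y, D) = (-6 - 3*D) - D = -6 - 4*D)
-3*s(5, -4)*(-12) = -3*(-6 - 4*(-4))*(-12) = -3*(-6 + 16)*(-12) = -3*10*(-12) = -30*(-12) = 360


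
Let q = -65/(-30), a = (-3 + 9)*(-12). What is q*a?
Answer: -156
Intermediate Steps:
a = -72 (a = 6*(-12) = -72)
q = 13/6 (q = -65*(-1/30) = 13/6 ≈ 2.1667)
q*a = (13/6)*(-72) = -156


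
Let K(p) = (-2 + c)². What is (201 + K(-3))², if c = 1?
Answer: 40804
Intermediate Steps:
K(p) = 1 (K(p) = (-2 + 1)² = (-1)² = 1)
(201 + K(-3))² = (201 + 1)² = 202² = 40804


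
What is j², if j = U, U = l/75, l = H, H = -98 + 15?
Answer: 6889/5625 ≈ 1.2247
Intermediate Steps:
H = -83
l = -83
U = -83/75 ≈ -1.1067
j = -83/75 ≈ -1.1067
j² = (-83/75)² = 6889/5625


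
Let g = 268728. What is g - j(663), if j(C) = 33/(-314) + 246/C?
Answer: 18648092377/69394 ≈ 2.6873e+5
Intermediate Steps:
j(C) = -33/314 + 246/C (j(C) = 33*(-1/314) + 246/C = -33/314 + 246/C)
g - j(663) = 268728 - (-33/314 + 246/663) = 268728 - (-33/314 + 246*(1/663)) = 268728 - (-33/314 + 82/221) = 268728 - 1*18455/69394 = 268728 - 18455/69394 = 18648092377/69394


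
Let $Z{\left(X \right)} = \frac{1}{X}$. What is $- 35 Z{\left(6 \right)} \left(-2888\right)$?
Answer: $\frac{50540}{3} \approx 16847.0$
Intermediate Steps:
$- 35 Z{\left(6 \right)} \left(-2888\right) = - \frac{35}{6} \left(-2888\right) = \left(-35\right) \frac{1}{6} \left(-2888\right) = \left(- \frac{35}{6}\right) \left(-2888\right) = \frac{50540}{3}$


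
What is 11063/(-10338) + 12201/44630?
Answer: -91901938/115346235 ≈ -0.79675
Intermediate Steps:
11063/(-10338) + 12201/44630 = 11063*(-1/10338) + 12201*(1/44630) = -11063/10338 + 12201/44630 = -91901938/115346235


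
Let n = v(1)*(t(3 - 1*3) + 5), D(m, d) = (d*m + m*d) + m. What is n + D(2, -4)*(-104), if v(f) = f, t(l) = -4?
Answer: 1457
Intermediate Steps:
D(m, d) = m + 2*d*m (D(m, d) = (d*m + d*m) + m = 2*d*m + m = m + 2*d*m)
n = 1 (n = 1*(-4 + 5) = 1*1 = 1)
n + D(2, -4)*(-104) = 1 + (2*(1 + 2*(-4)))*(-104) = 1 + (2*(1 - 8))*(-104) = 1 + (2*(-7))*(-104) = 1 - 14*(-104) = 1 + 1456 = 1457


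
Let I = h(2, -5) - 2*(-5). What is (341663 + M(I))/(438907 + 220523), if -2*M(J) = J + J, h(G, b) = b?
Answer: 18981/36635 ≈ 0.51811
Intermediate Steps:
I = 5 (I = -5 - 2*(-5) = -5 + 10 = 5)
M(J) = -J (M(J) = -(J + J)/2 = -J)
(341663 + M(I))/(438907 + 220523) = (341663 - 1*5)/(438907 + 220523) = (341663 - 5)/659430 = 341658*(1/659430) = 18981/36635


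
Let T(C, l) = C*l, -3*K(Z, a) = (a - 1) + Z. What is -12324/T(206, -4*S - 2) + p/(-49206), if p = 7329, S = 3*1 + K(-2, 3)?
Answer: 48773159/11825842 ≈ 4.1243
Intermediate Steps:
K(Z, a) = ⅓ - Z/3 - a/3 (K(Z, a) = -((a - 1) + Z)/3 = -((-1 + a) + Z)/3 = -(-1 + Z + a)/3 = ⅓ - Z/3 - a/3)
S = 3 (S = 3*1 + (⅓ - ⅓*(-2) - ⅓*3) = 3 + (⅓ + ⅔ - 1) = 3 + 0 = 3)
-12324/T(206, -4*S - 2) + p/(-49206) = -12324*1/(206*(-4*3 - 2)) + 7329/(-49206) = -12324*1/(206*(-12 - 2)) + 7329*(-1/49206) = -12324/(206*(-14)) - 2443/16402 = -12324/(-2884) - 2443/16402 = -12324*(-1/2884) - 2443/16402 = 3081/721 - 2443/16402 = 48773159/11825842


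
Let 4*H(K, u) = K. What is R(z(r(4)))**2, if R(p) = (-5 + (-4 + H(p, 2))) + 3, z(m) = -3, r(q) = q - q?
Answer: 729/16 ≈ 45.563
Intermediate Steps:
H(K, u) = K/4
r(q) = 0
R(p) = -6 + p/4 (R(p) = (-5 + (-4 + p/4)) + 3 = (-9 + p/4) + 3 = -6 + p/4)
R(z(r(4)))**2 = (-6 + (1/4)*(-3))**2 = (-6 - 3/4)**2 = (-27/4)**2 = 729/16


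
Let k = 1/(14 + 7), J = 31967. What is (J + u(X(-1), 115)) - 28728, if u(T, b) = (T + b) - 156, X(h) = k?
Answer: 67159/21 ≈ 3198.0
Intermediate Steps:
k = 1/21 ≈ 0.047619
X(h) = 1/21
u(T, b) = -156 + T + b
(J + u(X(-1), 115)) - 28728 = (31967 + (-156 + 1/21 + 115)) - 28728 = (31967 - 860/21) - 28728 = 670447/21 - 28728 = 67159/21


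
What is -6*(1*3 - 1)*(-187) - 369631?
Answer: -367387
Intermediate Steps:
-6*(1*3 - 1)*(-187) - 369631 = -6*(3 - 1)*(-187) - 369631 = -6*2*(-187) - 369631 = -12*(-187) - 369631 = 2244 - 369631 = -367387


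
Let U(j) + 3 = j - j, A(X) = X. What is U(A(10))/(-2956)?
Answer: 3/2956 ≈ 0.0010149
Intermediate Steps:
U(j) = -3 (U(j) = -3 + (j - j) = -3 + 0 = -3)
U(A(10))/(-2956) = -3/(-2956) = -3*(-1/2956) = 3/2956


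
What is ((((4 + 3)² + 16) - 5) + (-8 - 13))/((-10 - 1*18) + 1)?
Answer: -13/9 ≈ -1.4444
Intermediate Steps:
((((4 + 3)² + 16) - 5) + (-8 - 13))/((-10 - 1*18) + 1) = (((7² + 16) - 5) - 21)/((-10 - 18) + 1) = (((49 + 16) - 5) - 21)/(-28 + 1) = ((65 - 5) - 21)/(-27) = (60 - 21)*(-1/27) = 39*(-1/27) = -13/9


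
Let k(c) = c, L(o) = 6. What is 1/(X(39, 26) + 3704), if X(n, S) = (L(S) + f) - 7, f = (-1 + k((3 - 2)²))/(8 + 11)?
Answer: 1/3703 ≈ 0.00027005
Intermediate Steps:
f = 0 (f = (-1 + (3 - 2)²)/(8 + 11) = (-1 + 1²)/19 = (-1 + 1)*(1/19) = 0*(1/19) = 0)
X(n, S) = -1 (X(n, S) = (6 + 0) - 7 = 6 - 7 = -1)
1/(X(39, 26) + 3704) = 1/(-1 + 3704) = 1/3703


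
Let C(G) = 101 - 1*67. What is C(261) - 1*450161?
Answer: -450127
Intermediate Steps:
C(G) = 34 (C(G) = 101 - 67 = 34)
C(261) - 1*450161 = 34 - 1*450161 = 34 - 450161 = -450127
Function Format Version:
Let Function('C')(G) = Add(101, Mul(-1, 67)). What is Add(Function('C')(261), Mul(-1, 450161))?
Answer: -450127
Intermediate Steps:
Function('C')(G) = 34 (Function('C')(G) = Add(101, -67) = 34)
Add(Function('C')(261), Mul(-1, 450161)) = Add(34, Mul(-1, 450161)) = Add(34, -450161) = -450127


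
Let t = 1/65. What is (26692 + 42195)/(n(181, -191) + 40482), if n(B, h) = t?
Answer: 4477655/2631331 ≈ 1.7017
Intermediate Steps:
t = 1/65 ≈ 0.015385
n(B, h) = 1/65
(26692 + 42195)/(n(181, -191) + 40482) = (26692 + 42195)/(1/65 + 40482) = 68887/(2631331/65) = 68887*(65/2631331) = 4477655/2631331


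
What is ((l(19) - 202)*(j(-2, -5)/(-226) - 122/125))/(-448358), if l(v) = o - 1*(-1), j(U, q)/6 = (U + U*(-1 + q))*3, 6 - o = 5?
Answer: -100144/126661135 ≈ -0.00079065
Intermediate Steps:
o = 1 (o = 6 - 1*5 = 6 - 5 = 1)
j(U, q) = 18*U + 18*U*(-1 + q) (j(U, q) = 6*((U + U*(-1 + q))*3) = 6*(3*U + 3*U*(-1 + q)) = 18*U + 18*U*(-1 + q))
l(v) = 2 (l(v) = 1 - 1*(-1) = 1 + 1 = 2)
((l(19) - 202)*(j(-2, -5)/(-226) - 122/125))/(-448358) = ((2 - 202)*((18*(-2)*(-5))/(-226) - 122/125))/(-448358) = -200*(180*(-1/226) - 122*1/125)*(-1/448358) = -200*(-90/113 - 122/125)*(-1/448358) = -200*(-25036/14125)*(-1/448358) = (200288/565)*(-1/448358) = -100144/126661135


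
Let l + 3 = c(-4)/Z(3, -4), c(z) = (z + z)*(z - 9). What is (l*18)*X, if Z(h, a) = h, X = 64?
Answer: 36480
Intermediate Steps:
c(z) = 2*z*(-9 + z) (c(z) = (2*z)*(-9 + z) = 2*z*(-9 + z))
l = 95/3 (l = -3 + (2*(-4)*(-9 - 4))/3 = -3 + (2*(-4)*(-13))*(⅓) = -3 + 104*(⅓) = -3 + 104/3 = 95/3 ≈ 31.667)
(l*18)*X = ((95/3)*18)*64 = 570*64 = 36480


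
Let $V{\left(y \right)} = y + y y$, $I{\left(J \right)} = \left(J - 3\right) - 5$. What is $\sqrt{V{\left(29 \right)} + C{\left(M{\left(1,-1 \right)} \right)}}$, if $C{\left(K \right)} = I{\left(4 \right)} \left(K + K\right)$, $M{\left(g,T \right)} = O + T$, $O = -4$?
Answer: $\sqrt{910} \approx 30.166$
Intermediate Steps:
$M{\left(g,T \right)} = -4 + T$
$I{\left(J \right)} = -8 + J$ ($I{\left(J \right)} = \left(-3 + J\right) - 5 = -8 + J$)
$V{\left(y \right)} = y + y^{2}$
$C{\left(K \right)} = - 8 K$ ($C{\left(K \right)} = \left(-8 + 4\right) \left(K + K\right) = - 4 \cdot 2 K = - 8 K$)
$\sqrt{V{\left(29 \right)} + C{\left(M{\left(1,-1 \right)} \right)}} = \sqrt{29 \left(1 + 29\right) - 8 \left(-4 - 1\right)} = \sqrt{29 \cdot 30 - -40} = \sqrt{870 + 40} = \sqrt{910}$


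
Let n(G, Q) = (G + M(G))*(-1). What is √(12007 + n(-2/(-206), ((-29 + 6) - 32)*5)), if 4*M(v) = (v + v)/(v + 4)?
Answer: √86909781833126/85078 ≈ 109.58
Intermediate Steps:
M(v) = v/(2*(4 + v)) (M(v) = ((v + v)/(v + 4))/4 = ((2*v)/(4 + v))/4 = (2*v/(4 + v))/4 = v/(2*(4 + v)))
n(G, Q) = -G - G/(2*(4 + G)) (n(G, Q) = (G + G/(2*(4 + G)))*(-1) = -G - G/(2*(4 + G)))
√(12007 + n(-2/(-206), ((-29 + 6) - 32)*5)) = √(12007 + (-2/(-206))*(-9 - (-4)/(-206))/(2*(4 - 2/(-206)))) = √(12007 + (-2*(-1/206))*(-9 - (-4)*(-1)/206)/(2*(4 - 2*(-1/206)))) = √(12007 + (½)*(1/103)*(-9 - 2*1/103)/(4 + 1/103)) = √(12007 + (½)*(1/103)*(-9 - 2/103)/(413/103)) = √(12007 + (½)*(1/103)*(103/413)*(-929/103)) = √(12007 - 929/85078) = √(1021530617/85078) = √86909781833126/85078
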